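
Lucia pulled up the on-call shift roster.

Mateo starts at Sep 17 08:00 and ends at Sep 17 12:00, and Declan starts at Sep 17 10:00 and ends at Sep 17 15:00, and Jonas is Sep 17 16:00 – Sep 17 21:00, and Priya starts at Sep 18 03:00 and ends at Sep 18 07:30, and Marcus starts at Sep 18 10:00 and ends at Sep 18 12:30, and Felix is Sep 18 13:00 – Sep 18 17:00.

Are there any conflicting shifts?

Yes

Two intervals overlap when each starts before the other ends.
Sorted by start: Mateo, Declan, Jonas, Priya, Marcus, Felix.
Declan starts before Mateo ends → Mateo and Declan overlap.
That's a conflict, so the schedule is not conflict-free.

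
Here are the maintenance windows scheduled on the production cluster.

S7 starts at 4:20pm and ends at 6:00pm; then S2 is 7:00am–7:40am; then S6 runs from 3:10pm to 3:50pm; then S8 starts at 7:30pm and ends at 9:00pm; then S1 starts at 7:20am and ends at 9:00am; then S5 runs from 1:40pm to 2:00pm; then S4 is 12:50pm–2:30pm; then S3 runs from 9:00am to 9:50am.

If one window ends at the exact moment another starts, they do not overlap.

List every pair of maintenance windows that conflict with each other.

Check each pair: they overlap iff neither finishes before the other starts.
Sorted by start: S2, S1, S3, S4, S5, S6, S7, S8.
S1 starts before S2 ends → S2 and S1 overlap.
S3 starts after S2 ends — done with S2.
S3 starts exactly when S1 ends (back-to-back, no overlap) — done with S1.
S4 starts after S3 ends — done with S3.
S5 starts before S4 ends → S4 and S5 overlap.
S6 starts after S4 ends — done with S4.
S6 starts after S5 ends — done with S5.
S7 starts after S6 ends — done with S6.
S8 starts after S7 ends.

S1 & S2, S4 & S5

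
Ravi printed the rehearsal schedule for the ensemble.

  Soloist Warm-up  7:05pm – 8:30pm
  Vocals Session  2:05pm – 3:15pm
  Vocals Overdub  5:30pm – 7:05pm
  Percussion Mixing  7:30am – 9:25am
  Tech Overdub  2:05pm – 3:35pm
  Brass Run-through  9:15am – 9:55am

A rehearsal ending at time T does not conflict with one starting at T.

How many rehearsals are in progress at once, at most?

Sort all start/end points and keep a running count:
7:30am start Percussion Mixing → 1
9:15am start Brass Run-through → 2
9:25am end Percussion Mixing → 1
9:55am end Brass Run-through → 0
2:05pm start Tech Overdub → 1
2:05pm start Vocals Session → 2
3:15pm end Vocals Session → 1
3:35pm end Tech Overdub → 0
5:30pm start Vocals Overdub → 1
7:05pm end Vocals Overdub → 0
7:05pm start Soloist Warm-up → 1
8:30pm end Soloist Warm-up → 0
Peak is 2, at 9:15am (Brass Run-through, Percussion Mixing).

2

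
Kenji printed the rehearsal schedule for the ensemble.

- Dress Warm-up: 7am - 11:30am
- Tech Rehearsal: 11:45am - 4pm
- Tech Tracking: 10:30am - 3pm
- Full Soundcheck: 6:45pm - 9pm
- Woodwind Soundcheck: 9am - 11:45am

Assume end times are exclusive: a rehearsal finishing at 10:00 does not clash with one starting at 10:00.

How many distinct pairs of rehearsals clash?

4

Sorted by start: Dress Warm-up, Woodwind Soundcheck, Tech Tracking, Tech Rehearsal, Full Soundcheck.
Woodwind Soundcheck starts before Dress Warm-up ends → Dress Warm-up and Woodwind Soundcheck overlap.
Tech Tracking starts before Dress Warm-up ends → Dress Warm-up and Tech Tracking overlap.
Tech Rehearsal starts after Dress Warm-up ends; Dress Warm-up is clear from here.
Tech Tracking starts before Woodwind Soundcheck ends → Woodwind Soundcheck and Tech Tracking overlap.
Tech Rehearsal starts exactly when Woodwind Soundcheck ends (back-to-back, no overlap); Woodwind Soundcheck is clear from here.
Tech Rehearsal starts before Tech Tracking ends → Tech Tracking and Tech Rehearsal overlap.
Full Soundcheck starts after Tech Tracking ends.
Full Soundcheck starts after Tech Rehearsal ends.
Overlapping pairs: Dress Warm-up & Tech Tracking, Dress Warm-up & Woodwind Soundcheck, Tech Rehearsal & Tech Tracking, Tech Tracking & Woodwind Soundcheck — 4 in total.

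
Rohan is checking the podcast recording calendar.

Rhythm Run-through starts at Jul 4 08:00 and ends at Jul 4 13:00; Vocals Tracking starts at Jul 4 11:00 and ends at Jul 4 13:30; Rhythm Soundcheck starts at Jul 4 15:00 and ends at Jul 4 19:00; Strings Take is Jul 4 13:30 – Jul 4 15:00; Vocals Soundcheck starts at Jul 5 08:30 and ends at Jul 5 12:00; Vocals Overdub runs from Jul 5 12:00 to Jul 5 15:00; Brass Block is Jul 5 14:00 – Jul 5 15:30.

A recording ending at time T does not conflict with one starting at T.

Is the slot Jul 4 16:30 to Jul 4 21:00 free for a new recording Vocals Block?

No — it overlaps Rhythm Soundcheck

Rhythm Run-through: ends Jul 4 13:00 at or before Vocals Block starts Jul 4 16:30 → clear.
Vocals Tracking: ends Jul 4 13:30 at or before Vocals Block starts Jul 4 16:30 → clear.
Strings Take: ends Jul 4 15:00 at or before Vocals Block starts Jul 4 16:30 → clear.
Rhythm Soundcheck: starts Jul 4 15:00 before Vocals Block ends Jul 4 21:00, and ends Jul 4 19:00 after Vocals Block starts Jul 4 16:30 → overlap.
Vocals Soundcheck: starts Jul 5 08:30 at or after Vocals Block ends Jul 4 21:00 → clear.
Vocals Overdub: starts Jul 5 12:00 at or after Vocals Block ends Jul 4 21:00 → clear.
Brass Block: starts Jul 5 14:00 at or after Vocals Block ends Jul 4 21:00 → clear.
Vocals Block overlaps Rhythm Soundcheck.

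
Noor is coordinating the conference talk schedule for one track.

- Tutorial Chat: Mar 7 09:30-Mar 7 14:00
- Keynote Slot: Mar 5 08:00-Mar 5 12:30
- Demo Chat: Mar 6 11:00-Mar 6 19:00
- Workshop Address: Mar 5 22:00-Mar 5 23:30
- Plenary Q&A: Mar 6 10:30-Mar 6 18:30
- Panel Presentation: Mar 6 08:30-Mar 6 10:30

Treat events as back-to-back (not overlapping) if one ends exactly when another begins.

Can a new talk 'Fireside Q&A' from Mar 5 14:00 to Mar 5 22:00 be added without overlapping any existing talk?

Yes — the slot is free

Keynote Slot: ends Mar 5 12:30 at or before Fireside Q&A starts Mar 5 14:00 → clear.
Workshop Address: starts Mar 5 22:00 at or after Fireside Q&A ends Mar 5 22:00 → clear.
Panel Presentation: starts Mar 6 08:30 at or after Fireside Q&A ends Mar 5 22:00 → clear.
Plenary Q&A: starts Mar 6 10:30 at or after Fireside Q&A ends Mar 5 22:00 → clear.
Demo Chat: starts Mar 6 11:00 at or after Fireside Q&A ends Mar 5 22:00 → clear.
Tutorial Chat: starts Mar 7 09:30 at or after Fireside Q&A ends Mar 5 22:00 → clear.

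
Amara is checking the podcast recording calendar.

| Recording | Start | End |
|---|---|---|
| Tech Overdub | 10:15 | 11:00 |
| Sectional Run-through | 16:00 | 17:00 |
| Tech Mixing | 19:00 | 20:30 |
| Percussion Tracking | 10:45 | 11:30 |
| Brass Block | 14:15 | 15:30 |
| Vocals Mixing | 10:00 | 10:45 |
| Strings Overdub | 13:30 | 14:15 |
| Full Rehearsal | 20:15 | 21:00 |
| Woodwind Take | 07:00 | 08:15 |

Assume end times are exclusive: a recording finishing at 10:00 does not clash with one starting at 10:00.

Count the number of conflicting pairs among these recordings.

3

Check each pair: they overlap iff neither finishes before the other starts.
Sorted by start: Woodwind Take, Vocals Mixing, Tech Overdub, Percussion Tracking, Strings Overdub, Brass Block, Sectional Run-through, Tech Mixing, Full Rehearsal.
Vocals Mixing starts after Woodwind Take ends, so Woodwind Take has no further overlaps.
Tech Overdub starts before Vocals Mixing ends → Vocals Mixing and Tech Overdub overlap.
Percussion Tracking starts exactly when Vocals Mixing ends (back-to-back, no overlap), so Vocals Mixing has no further overlaps.
Percussion Tracking starts before Tech Overdub ends → Tech Overdub and Percussion Tracking overlap.
Strings Overdub starts after Tech Overdub ends, so Tech Overdub has no further overlaps.
Strings Overdub starts after Percussion Tracking ends, so Percussion Tracking has no further overlaps.
Brass Block starts exactly when Strings Overdub ends (back-to-back, no overlap), so Strings Overdub has no further overlaps.
Sectional Run-through starts after Brass Block ends, so Brass Block has no further overlaps.
Tech Mixing starts after Sectional Run-through ends, so Sectional Run-through has no further overlaps.
Full Rehearsal starts before Tech Mixing ends → Tech Mixing and Full Rehearsal overlap.
Overlapping pairs: Full Rehearsal & Tech Mixing, Percussion Tracking & Tech Overdub, Tech Overdub & Vocals Mixing — 3 in total.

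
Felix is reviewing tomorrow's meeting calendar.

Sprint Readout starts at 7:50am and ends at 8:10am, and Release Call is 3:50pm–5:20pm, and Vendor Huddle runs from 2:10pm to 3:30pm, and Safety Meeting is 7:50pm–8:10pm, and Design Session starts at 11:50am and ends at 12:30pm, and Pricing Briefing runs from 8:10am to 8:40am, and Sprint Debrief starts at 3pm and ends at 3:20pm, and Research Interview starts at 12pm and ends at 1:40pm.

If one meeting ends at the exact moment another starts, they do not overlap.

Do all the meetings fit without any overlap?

No

Sorted by start: Sprint Readout, Pricing Briefing, Design Session, Research Interview, Vendor Huddle, Sprint Debrief, Release Call, Safety Meeting.
Pricing Briefing starts exactly when Sprint Readout ends (back-to-back, no overlap), so Sprint Readout has no further overlaps.
Design Session starts after Pricing Briefing ends, so Pricing Briefing has no further overlaps.
Research Interview starts before Design Session ends → Design Session and Research Interview overlap.
That's a conflict, so the schedule is not conflict-free.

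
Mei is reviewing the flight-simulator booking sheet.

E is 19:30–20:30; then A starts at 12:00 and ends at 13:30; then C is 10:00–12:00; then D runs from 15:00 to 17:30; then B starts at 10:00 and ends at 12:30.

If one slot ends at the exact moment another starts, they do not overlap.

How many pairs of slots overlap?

Sorted by start: B, C, A, D, E.
C starts before B ends → B and C overlap.
A starts before B ends → B and A overlap.
D starts after B ends, so nothing later overlaps B either.
A starts exactly when C ends (back-to-back, no overlap), so nothing later overlaps C either.
D starts after A ends, so nothing later overlaps A either.
E starts after D ends.
Overlapping pairs: A & B, B & C — 2 in total.

2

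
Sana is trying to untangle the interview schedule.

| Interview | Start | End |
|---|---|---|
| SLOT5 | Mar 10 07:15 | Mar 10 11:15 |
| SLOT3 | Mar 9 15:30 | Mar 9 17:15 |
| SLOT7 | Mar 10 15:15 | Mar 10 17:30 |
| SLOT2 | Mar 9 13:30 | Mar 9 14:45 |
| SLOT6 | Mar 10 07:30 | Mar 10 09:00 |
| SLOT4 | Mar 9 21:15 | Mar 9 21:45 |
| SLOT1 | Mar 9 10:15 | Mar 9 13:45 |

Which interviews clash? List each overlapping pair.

Sorted by start: SLOT1, SLOT2, SLOT3, SLOT4, SLOT5, SLOT6, SLOT7.
SLOT2 starts before SLOT1 ends → SLOT1 and SLOT2 overlap.
SLOT3 starts after SLOT1 ends; SLOT1 is clear from here.
SLOT3 starts after SLOT2 ends; SLOT2 is clear from here.
SLOT4 starts after SLOT3 ends; SLOT3 is clear from here.
SLOT5 starts after SLOT4 ends; SLOT4 is clear from here.
SLOT6 starts before SLOT5 ends → SLOT5 and SLOT6 overlap.
SLOT7 starts after SLOT5 ends.
SLOT7 starts after SLOT6 ends.

SLOT1 & SLOT2, SLOT5 & SLOT6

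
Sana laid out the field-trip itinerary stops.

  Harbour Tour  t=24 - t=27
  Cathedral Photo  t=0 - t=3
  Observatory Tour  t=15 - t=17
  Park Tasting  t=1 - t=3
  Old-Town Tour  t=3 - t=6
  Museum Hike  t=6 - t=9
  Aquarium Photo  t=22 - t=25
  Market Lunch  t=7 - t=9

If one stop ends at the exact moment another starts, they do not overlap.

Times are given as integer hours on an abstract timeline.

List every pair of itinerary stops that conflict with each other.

Check each pair: they overlap iff neither finishes before the other starts.
Sorted by start: Cathedral Photo, Park Tasting, Old-Town Tour, Museum Hike, Market Lunch, Observatory Tour, Aquarium Photo, Harbour Tour.
Park Tasting starts before Cathedral Photo ends → Cathedral Photo and Park Tasting overlap.
Old-Town Tour starts exactly when Cathedral Photo ends (back-to-back, no overlap); Cathedral Photo is clear from here.
Old-Town Tour starts exactly when Park Tasting ends (back-to-back, no overlap); Park Tasting is clear from here.
Museum Hike starts exactly when Old-Town Tour ends (back-to-back, no overlap); Old-Town Tour is clear from here.
Market Lunch starts before Museum Hike ends → Museum Hike and Market Lunch overlap.
Observatory Tour starts after Museum Hike ends; Museum Hike is clear from here.
Observatory Tour starts after Market Lunch ends; Market Lunch is clear from here.
Aquarium Photo starts after Observatory Tour ends; Observatory Tour is clear from here.
Harbour Tour starts before Aquarium Photo ends → Aquarium Photo and Harbour Tour overlap.

Aquarium Photo & Harbour Tour, Cathedral Photo & Park Tasting, Market Lunch & Museum Hike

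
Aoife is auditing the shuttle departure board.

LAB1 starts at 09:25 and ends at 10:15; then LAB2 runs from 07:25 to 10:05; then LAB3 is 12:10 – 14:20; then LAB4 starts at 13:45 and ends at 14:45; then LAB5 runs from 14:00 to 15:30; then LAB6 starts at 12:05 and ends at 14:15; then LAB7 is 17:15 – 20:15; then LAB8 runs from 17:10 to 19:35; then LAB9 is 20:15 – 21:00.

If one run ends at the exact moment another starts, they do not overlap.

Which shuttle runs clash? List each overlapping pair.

Sorted by start: LAB2, LAB1, LAB6, LAB3, LAB4, LAB5, LAB8, LAB7, LAB9.
LAB1 starts before LAB2 ends → LAB2 and LAB1 overlap.
LAB6 starts after LAB2 ends — done with LAB2.
LAB6 starts after LAB1 ends — done with LAB1.
LAB3 starts before LAB6 ends → LAB6 and LAB3 overlap.
LAB4 starts before LAB6 ends → LAB6 and LAB4 overlap.
LAB5 starts before LAB6 ends → LAB6 and LAB5 overlap.
LAB8 starts after LAB6 ends — done with LAB6.
LAB4 starts before LAB3 ends → LAB3 and LAB4 overlap.
LAB5 starts before LAB3 ends → LAB3 and LAB5 overlap.
LAB8 starts after LAB3 ends — done with LAB3.
LAB5 starts before LAB4 ends → LAB4 and LAB5 overlap.
LAB8 starts after LAB4 ends — done with LAB4.
LAB8 starts after LAB5 ends — done with LAB5.
LAB7 starts before LAB8 ends → LAB8 and LAB7 overlap.
LAB9 starts after LAB8 ends.
LAB9 starts exactly when LAB7 ends (back-to-back, no overlap).

LAB1 & LAB2, LAB3 & LAB4, LAB3 & LAB5, LAB3 & LAB6, LAB4 & LAB5, LAB4 & LAB6, LAB5 & LAB6, LAB7 & LAB8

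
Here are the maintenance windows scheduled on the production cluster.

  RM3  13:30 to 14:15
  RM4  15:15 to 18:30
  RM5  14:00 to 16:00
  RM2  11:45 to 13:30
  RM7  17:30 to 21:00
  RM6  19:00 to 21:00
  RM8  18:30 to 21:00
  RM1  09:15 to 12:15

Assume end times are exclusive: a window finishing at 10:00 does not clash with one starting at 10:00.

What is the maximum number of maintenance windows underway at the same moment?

3

Sort all start/end points and keep a running count:
09:15 start RM1 → 1
11:45 start RM2 → 2
12:15 end RM1 → 1
13:30 end RM2 → 0
13:30 start RM3 → 1
14:00 start RM5 → 2
14:15 end RM3 → 1
15:15 start RM4 → 2
16:00 end RM5 → 1
17:30 start RM7 → 2
18:30 end RM4 → 1
18:30 start RM8 → 2
19:00 start RM6 → 3
21:00 end RM6 → 2
21:00 end RM7 → 1
21:00 end RM8 → 0
Peak is 3, at 19:00 (RM6, RM7, RM8).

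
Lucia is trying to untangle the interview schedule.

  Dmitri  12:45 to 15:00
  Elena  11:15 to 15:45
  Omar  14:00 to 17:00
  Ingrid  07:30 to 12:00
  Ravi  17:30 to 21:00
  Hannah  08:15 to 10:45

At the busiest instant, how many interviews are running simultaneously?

Sweep the timeline, counting +1 at each start and −1 at each end (ends before starts at a tie):
07:30 start Ingrid → 1
08:15 start Hannah → 2
10:45 end Hannah → 1
11:15 start Elena → 2
12:00 end Ingrid → 1
12:45 start Dmitri → 2
14:00 start Omar → 3
15:00 end Dmitri → 2
15:45 end Elena → 1
17:00 end Omar → 0
17:30 start Ravi → 1
21:00 end Ravi → 0
Peak is 3, at 14:00 (Dmitri, Elena, Omar).

3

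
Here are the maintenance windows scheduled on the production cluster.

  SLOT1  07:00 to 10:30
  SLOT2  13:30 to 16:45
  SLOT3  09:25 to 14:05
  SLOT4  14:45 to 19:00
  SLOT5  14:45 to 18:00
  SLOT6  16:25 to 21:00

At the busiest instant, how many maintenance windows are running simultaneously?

4

Sweep the timeline, counting +1 at each start and −1 at each end (ends before starts at a tie):
07:00 start SLOT1 → 1
09:25 start SLOT3 → 2
10:30 end SLOT1 → 1
13:30 start SLOT2 → 2
14:05 end SLOT3 → 1
14:45 start SLOT4 → 2
14:45 start SLOT5 → 3
16:25 start SLOT6 → 4
16:45 end SLOT2 → 3
18:00 end SLOT5 → 2
19:00 end SLOT4 → 1
21:00 end SLOT6 → 0
Peak is 4, at 16:25 (SLOT2, SLOT4, SLOT5, SLOT6).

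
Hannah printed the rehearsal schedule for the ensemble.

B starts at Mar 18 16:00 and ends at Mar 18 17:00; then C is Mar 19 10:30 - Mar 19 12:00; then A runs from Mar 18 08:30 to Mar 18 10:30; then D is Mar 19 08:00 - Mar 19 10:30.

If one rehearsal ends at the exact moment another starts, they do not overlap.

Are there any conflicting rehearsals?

No

Sorted by start: A, B, D, C.
B starts after A ends, so A has no further overlaps.
D starts after B ends, so B has no further overlaps.
C starts exactly when D ends (back-to-back, no overlap).
Every pair is clear; the schedule has no overlaps.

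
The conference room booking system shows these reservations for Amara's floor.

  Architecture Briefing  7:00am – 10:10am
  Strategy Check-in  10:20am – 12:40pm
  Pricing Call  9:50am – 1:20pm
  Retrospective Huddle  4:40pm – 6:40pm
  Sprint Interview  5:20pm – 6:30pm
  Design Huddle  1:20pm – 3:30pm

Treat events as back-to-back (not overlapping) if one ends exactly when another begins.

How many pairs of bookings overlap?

3

Sorted by start: Architecture Briefing, Pricing Call, Strategy Check-in, Design Huddle, Retrospective Huddle, Sprint Interview.
Pricing Call starts before Architecture Briefing ends → Architecture Briefing and Pricing Call overlap.
Strategy Check-in starts after Architecture Briefing ends, so nothing later overlaps Architecture Briefing either.
Strategy Check-in starts before Pricing Call ends → Pricing Call and Strategy Check-in overlap.
Design Huddle starts exactly when Pricing Call ends (back-to-back, no overlap), so nothing later overlaps Pricing Call either.
Design Huddle starts after Strategy Check-in ends, so nothing later overlaps Strategy Check-in either.
Retrospective Huddle starts after Design Huddle ends, so nothing later overlaps Design Huddle either.
Sprint Interview starts before Retrospective Huddle ends → Retrospective Huddle and Sprint Interview overlap.
Overlapping pairs: Architecture Briefing & Pricing Call, Pricing Call & Strategy Check-in, Retrospective Huddle & Sprint Interview — 3 in total.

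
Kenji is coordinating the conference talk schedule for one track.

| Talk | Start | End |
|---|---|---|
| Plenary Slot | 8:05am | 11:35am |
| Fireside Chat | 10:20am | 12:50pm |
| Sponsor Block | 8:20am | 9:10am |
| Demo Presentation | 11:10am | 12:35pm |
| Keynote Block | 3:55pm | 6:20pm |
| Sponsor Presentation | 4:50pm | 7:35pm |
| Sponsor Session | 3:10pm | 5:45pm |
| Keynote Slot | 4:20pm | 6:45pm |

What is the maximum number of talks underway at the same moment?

4

Sort all start/end points and keep a running count:
8:05am start Plenary Slot → 1
8:20am start Sponsor Block → 2
9:10am end Sponsor Block → 1
10:20am start Fireside Chat → 2
11:10am start Demo Presentation → 3
11:35am end Plenary Slot → 2
12:35pm end Demo Presentation → 1
12:50pm end Fireside Chat → 0
3:10pm start Sponsor Session → 1
3:55pm start Keynote Block → 2
4:20pm start Keynote Slot → 3
4:50pm start Sponsor Presentation → 4
5:45pm end Sponsor Session → 3
6:20pm end Keynote Block → 2
6:45pm end Keynote Slot → 1
7:35pm end Sponsor Presentation → 0
Peak is 4, at 4:50pm (Keynote Block, Keynote Slot, Sponsor Presentation, Sponsor Session).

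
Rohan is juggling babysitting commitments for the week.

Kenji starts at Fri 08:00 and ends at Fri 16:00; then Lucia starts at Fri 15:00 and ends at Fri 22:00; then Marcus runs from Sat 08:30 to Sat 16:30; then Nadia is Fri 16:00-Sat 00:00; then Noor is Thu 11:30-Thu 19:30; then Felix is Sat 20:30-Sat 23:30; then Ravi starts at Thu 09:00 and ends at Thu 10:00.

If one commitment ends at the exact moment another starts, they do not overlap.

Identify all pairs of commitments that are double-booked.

Kenji & Lucia, Lucia & Nadia

Sorted by start: Ravi, Noor, Kenji, Lucia, Nadia, Marcus, Felix.
Noor starts after Ravi ends, so Ravi has no further overlaps.
Kenji starts after Noor ends, so Noor has no further overlaps.
Lucia starts before Kenji ends → Kenji and Lucia overlap.
Nadia starts exactly when Kenji ends (back-to-back, no overlap), so Kenji has no further overlaps.
Nadia starts before Lucia ends → Lucia and Nadia overlap.
Marcus starts after Lucia ends, so Lucia has no further overlaps.
Marcus starts after Nadia ends, so Nadia has no further overlaps.
Felix starts after Marcus ends.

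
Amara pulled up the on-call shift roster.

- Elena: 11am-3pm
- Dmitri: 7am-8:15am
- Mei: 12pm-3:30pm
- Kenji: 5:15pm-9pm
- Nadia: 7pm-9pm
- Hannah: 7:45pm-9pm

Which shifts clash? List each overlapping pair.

Elena & Mei, Hannah & Kenji, Hannah & Nadia, Kenji & Nadia

Sorted by start: Dmitri, Elena, Mei, Kenji, Nadia, Hannah.
Elena starts after Dmitri ends, so nothing later overlaps Dmitri either.
Mei starts before Elena ends → Elena and Mei overlap.
Kenji starts after Elena ends, so nothing later overlaps Elena either.
Kenji starts after Mei ends, so nothing later overlaps Mei either.
Nadia starts before Kenji ends → Kenji and Nadia overlap.
Hannah starts before Kenji ends → Kenji and Hannah overlap.
Hannah starts before Nadia ends → Nadia and Hannah overlap.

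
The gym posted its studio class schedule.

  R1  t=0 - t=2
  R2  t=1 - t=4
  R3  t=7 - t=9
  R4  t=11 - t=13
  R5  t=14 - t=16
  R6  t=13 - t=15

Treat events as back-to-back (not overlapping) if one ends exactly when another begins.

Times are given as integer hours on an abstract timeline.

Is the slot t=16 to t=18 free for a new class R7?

Yes — the slot is free

R1: ends t=2 at or before R7 starts t=16 → clear.
R2: ends t=4 at or before R7 starts t=16 → clear.
R3: ends t=9 at or before R7 starts t=16 → clear.
R4: ends t=13 at or before R7 starts t=16 → clear.
R6: ends t=15 at or before R7 starts t=16 → clear.
R5: ends t=16 at or before R7 starts t=16 → clear.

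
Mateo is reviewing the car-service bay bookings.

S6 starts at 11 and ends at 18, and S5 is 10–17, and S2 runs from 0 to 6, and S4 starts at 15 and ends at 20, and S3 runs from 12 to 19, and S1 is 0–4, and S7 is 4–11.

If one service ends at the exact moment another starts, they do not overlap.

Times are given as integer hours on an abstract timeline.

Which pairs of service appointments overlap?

Two intervals overlap when each starts before the other ends.
Sorted by start: S1, S2, S7, S5, S6, S3, S4.
S2 starts before S1 ends → S1 and S2 overlap.
S7 starts exactly when S1 ends (back-to-back, no overlap); S1 is clear from here.
S7 starts before S2 ends → S2 and S7 overlap.
S5 starts after S2 ends; S2 is clear from here.
S5 starts before S7 ends → S7 and S5 overlap.
S6 starts exactly when S7 ends (back-to-back, no overlap); S7 is clear from here.
S6 starts before S5 ends → S5 and S6 overlap.
S3 starts before S5 ends → S5 and S3 overlap.
S4 starts before S5 ends → S5 and S4 overlap.
S3 starts before S6 ends → S6 and S3 overlap.
S4 starts before S6 ends → S6 and S4 overlap.
S4 starts before S3 ends → S3 and S4 overlap.

S1 & S2, S2 & S7, S3 & S4, S3 & S5, S3 & S6, S4 & S5, S4 & S6, S5 & S6, S5 & S7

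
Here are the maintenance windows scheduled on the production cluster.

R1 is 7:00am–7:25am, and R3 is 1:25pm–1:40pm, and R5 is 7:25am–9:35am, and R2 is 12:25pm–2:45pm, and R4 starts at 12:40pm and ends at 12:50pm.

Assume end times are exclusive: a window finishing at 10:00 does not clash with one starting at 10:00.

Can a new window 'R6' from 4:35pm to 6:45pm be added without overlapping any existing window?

R1: ends 7:25am at or before R6 starts 4:35pm → clear.
R5: ends 9:35am at or before R6 starts 4:35pm → clear.
R2: ends 2:45pm at or before R6 starts 4:35pm → clear.
R4: ends 12:50pm at or before R6 starts 4:35pm → clear.
R3: ends 1:40pm at or before R6 starts 4:35pm → clear.

Yes — the slot is free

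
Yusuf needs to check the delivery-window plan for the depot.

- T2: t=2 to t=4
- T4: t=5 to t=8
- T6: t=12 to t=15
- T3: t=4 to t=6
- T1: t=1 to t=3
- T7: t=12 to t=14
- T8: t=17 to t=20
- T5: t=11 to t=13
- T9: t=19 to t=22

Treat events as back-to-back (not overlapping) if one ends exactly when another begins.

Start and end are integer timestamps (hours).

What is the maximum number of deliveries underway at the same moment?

3

Sweep the timeline, counting +1 at each start and −1 at each end (ends before starts at a tie):
t=1 start T1 → 1
t=2 start T2 → 2
t=3 end T1 → 1
t=4 end T2 → 0
t=4 start T3 → 1
t=5 start T4 → 2
t=6 end T3 → 1
t=8 end T4 → 0
t=11 start T5 → 1
t=12 start T6 → 2
t=12 start T7 → 3
t=13 end T5 → 2
t=14 end T7 → 1
t=15 end T6 → 0
t=17 start T8 → 1
t=19 start T9 → 2
t=20 end T8 → 1
t=22 end T9 → 0
Peak is 3, at t=12 (T5, T6, T7).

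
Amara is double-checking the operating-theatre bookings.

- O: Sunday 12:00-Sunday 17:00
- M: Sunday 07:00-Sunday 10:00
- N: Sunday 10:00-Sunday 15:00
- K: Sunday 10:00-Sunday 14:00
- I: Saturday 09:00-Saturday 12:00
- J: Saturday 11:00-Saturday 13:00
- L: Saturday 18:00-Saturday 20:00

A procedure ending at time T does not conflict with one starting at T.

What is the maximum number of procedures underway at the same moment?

3

Sort all start/end points and keep a running count:
Saturday 09:00 start I → 1
Saturday 11:00 start J → 2
Saturday 12:00 end I → 1
Saturday 13:00 end J → 0
Saturday 18:00 start L → 1
Saturday 20:00 end L → 0
Sunday 07:00 start M → 1
Sunday 10:00 end M → 0
Sunday 10:00 start K → 1
Sunday 10:00 start N → 2
Sunday 12:00 start O → 3
Sunday 14:00 end K → 2
Sunday 15:00 end N → 1
Sunday 17:00 end O → 0
Peak is 3, at Sunday 12:00 (K, N, O).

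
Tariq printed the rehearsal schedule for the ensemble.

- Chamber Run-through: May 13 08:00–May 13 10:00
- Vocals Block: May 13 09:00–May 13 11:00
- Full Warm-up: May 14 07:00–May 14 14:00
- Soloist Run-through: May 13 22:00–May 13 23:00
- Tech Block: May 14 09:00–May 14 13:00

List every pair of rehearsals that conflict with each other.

Two intervals overlap when each starts before the other ends.
Sorted by start: Chamber Run-through, Vocals Block, Soloist Run-through, Full Warm-up, Tech Block.
Vocals Block starts before Chamber Run-through ends → Chamber Run-through and Vocals Block overlap.
Soloist Run-through starts after Chamber Run-through ends, so Chamber Run-through has no further overlaps.
Soloist Run-through starts after Vocals Block ends, so Vocals Block has no further overlaps.
Full Warm-up starts after Soloist Run-through ends, so Soloist Run-through has no further overlaps.
Tech Block starts before Full Warm-up ends → Full Warm-up and Tech Block overlap.

Chamber Run-through & Vocals Block, Full Warm-up & Tech Block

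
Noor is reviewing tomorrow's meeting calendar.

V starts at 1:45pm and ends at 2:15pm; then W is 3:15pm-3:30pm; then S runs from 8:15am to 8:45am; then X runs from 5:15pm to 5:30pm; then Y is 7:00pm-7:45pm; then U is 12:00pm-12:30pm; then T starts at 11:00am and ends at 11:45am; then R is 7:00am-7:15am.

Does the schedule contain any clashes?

Sorted by start: R, S, T, U, V, W, X, Y.
S starts after R ends — done with R.
T starts after S ends — done with S.
U starts after T ends — done with T.
V starts after U ends — done with U.
W starts after V ends — done with V.
X starts after W ends — done with W.
Y starts after X ends.
Every pair is clear; the schedule has no overlaps.

No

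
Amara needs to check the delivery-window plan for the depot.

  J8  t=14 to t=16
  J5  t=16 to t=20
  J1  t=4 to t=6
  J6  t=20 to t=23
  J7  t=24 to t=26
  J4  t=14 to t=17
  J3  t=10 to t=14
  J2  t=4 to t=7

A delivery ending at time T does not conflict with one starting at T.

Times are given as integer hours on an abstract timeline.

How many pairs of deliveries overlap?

Check each pair: they overlap iff neither finishes before the other starts.
Sorted by start: J1, J2, J3, J4, J8, J5, J6, J7.
J2 starts before J1 ends → J1 and J2 overlap.
J3 starts after J1 ends, so nothing later overlaps J1 either.
J3 starts after J2 ends, so nothing later overlaps J2 either.
J4 starts exactly when J3 ends (back-to-back, no overlap), so nothing later overlaps J3 either.
J8 starts before J4 ends → J4 and J8 overlap.
J5 starts before J4 ends → J4 and J5 overlap.
J6 starts after J4 ends, so nothing later overlaps J4 either.
J5 starts exactly when J8 ends (back-to-back, no overlap), so nothing later overlaps J8 either.
J6 starts exactly when J5 ends (back-to-back, no overlap), so nothing later overlaps J5 either.
J7 starts after J6 ends.
Overlapping pairs: J1 & J2, J4 & J5, J4 & J8 — 3 in total.

3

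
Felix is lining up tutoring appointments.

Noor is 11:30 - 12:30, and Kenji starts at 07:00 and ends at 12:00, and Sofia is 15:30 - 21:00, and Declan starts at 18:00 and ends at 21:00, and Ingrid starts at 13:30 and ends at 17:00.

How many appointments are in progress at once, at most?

2

Walk through starts and ends in time order (an end at T is processed before a start at T):
07:00 start Kenji → 1
11:30 start Noor → 2
12:00 end Kenji → 1
12:30 end Noor → 0
13:30 start Ingrid → 1
15:30 start Sofia → 2
17:00 end Ingrid → 1
18:00 start Declan → 2
21:00 end Declan → 1
21:00 end Sofia → 0
Peak is 2, at 11:30 (Kenji, Noor).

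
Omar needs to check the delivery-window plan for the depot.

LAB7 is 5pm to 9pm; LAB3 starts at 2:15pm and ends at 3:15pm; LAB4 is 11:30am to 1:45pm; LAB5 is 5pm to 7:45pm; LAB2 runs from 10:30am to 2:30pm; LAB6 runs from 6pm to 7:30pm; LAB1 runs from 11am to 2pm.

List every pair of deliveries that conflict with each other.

LAB1 & LAB2, LAB1 & LAB4, LAB2 & LAB3, LAB2 & LAB4, LAB5 & LAB6, LAB5 & LAB7, LAB6 & LAB7

Sorted by start: LAB2, LAB1, LAB4, LAB3, LAB5, LAB7, LAB6.
LAB1 starts before LAB2 ends → LAB2 and LAB1 overlap.
LAB4 starts before LAB2 ends → LAB2 and LAB4 overlap.
LAB3 starts before LAB2 ends → LAB2 and LAB3 overlap.
LAB5 starts after LAB2 ends — done with LAB2.
LAB4 starts before LAB1 ends → LAB1 and LAB4 overlap.
LAB3 starts after LAB1 ends — done with LAB1.
LAB3 starts after LAB4 ends — done with LAB4.
LAB5 starts after LAB3 ends — done with LAB3.
LAB7 starts before LAB5 ends → LAB5 and LAB7 overlap.
LAB6 starts before LAB5 ends → LAB5 and LAB6 overlap.
LAB6 starts before LAB7 ends → LAB7 and LAB6 overlap.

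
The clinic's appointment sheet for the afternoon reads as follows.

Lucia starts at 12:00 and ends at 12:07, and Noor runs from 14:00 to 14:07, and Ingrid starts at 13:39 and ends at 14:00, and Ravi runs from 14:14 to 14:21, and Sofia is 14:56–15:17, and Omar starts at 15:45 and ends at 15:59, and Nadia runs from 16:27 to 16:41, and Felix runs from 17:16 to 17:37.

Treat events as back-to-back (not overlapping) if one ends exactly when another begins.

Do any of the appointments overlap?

No

Two intervals overlap when each starts before the other ends.
Sorted by start: Lucia, Ingrid, Noor, Ravi, Sofia, Omar, Nadia, Felix.
Ingrid starts after Lucia ends; Lucia is clear from here.
Noor starts exactly when Ingrid ends (back-to-back, no overlap); Ingrid is clear from here.
Ravi starts after Noor ends; Noor is clear from here.
Sofia starts after Ravi ends; Ravi is clear from here.
Omar starts after Sofia ends; Sofia is clear from here.
Nadia starts after Omar ends; Omar is clear from here.
Felix starts after Nadia ends.
Every pair is clear; the schedule has no overlaps.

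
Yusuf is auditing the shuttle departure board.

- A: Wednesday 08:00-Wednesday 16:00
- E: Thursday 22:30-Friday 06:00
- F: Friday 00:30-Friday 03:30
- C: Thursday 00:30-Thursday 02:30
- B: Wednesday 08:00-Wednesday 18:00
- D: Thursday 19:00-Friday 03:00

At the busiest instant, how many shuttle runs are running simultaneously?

3

Sweep the timeline, counting +1 at each start and −1 at each end (ends before starts at a tie):
Wednesday 08:00 start A → 1
Wednesday 08:00 start B → 2
Wednesday 16:00 end A → 1
Wednesday 18:00 end B → 0
Thursday 00:30 start C → 1
Thursday 02:30 end C → 0
Thursday 19:00 start D → 1
Thursday 22:30 start E → 2
Friday 00:30 start F → 3
Friday 03:00 end D → 2
Friday 03:30 end F → 1
Friday 06:00 end E → 0
Peak is 3, at Friday 00:30 (D, E, F).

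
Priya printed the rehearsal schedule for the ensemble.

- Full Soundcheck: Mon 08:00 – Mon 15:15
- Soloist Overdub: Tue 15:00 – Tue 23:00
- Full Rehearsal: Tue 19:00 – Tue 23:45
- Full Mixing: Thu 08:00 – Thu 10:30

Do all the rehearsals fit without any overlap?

No

Sorted by start: Full Soundcheck, Soloist Overdub, Full Rehearsal, Full Mixing.
Soloist Overdub starts after Full Soundcheck ends — done with Full Soundcheck.
Full Rehearsal starts before Soloist Overdub ends → Soloist Overdub and Full Rehearsal overlap.
That's a conflict, so the schedule is not conflict-free.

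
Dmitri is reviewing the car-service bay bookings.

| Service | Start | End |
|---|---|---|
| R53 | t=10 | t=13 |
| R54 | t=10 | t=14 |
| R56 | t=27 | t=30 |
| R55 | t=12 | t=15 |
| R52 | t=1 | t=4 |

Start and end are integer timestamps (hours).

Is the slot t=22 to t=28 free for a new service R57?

R52: ends t=4 at or before R57 starts t=22 → clear.
R53: ends t=13 at or before R57 starts t=22 → clear.
R54: ends t=14 at or before R57 starts t=22 → clear.
R55: ends t=15 at or before R57 starts t=22 → clear.
R56: starts t=27 before R57 ends t=28, and ends t=30 after R57 starts t=22 → overlap.
R57 overlaps R56.

No — it overlaps R56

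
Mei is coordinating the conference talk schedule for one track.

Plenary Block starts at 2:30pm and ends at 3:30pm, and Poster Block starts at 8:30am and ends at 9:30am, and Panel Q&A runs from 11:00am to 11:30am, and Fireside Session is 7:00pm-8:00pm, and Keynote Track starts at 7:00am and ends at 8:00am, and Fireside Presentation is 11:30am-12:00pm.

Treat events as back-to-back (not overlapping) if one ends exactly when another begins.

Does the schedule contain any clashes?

No

Two intervals overlap when each starts before the other ends.
Sorted by start: Keynote Track, Poster Block, Panel Q&A, Fireside Presentation, Plenary Block, Fireside Session.
Poster Block starts after Keynote Track ends; Keynote Track is clear from here.
Panel Q&A starts after Poster Block ends; Poster Block is clear from here.
Fireside Presentation starts exactly when Panel Q&A ends (back-to-back, no overlap); Panel Q&A is clear from here.
Plenary Block starts after Fireside Presentation ends; Fireside Presentation is clear from here.
Fireside Session starts after Plenary Block ends.
Every pair is clear; the schedule has no overlaps.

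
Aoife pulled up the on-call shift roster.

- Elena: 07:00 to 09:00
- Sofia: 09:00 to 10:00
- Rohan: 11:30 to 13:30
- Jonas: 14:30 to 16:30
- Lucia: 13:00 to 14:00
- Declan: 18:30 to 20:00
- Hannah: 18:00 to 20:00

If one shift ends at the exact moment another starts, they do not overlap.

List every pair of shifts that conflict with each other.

Declan & Hannah, Lucia & Rohan

Two intervals overlap when each starts before the other ends.
Sorted by start: Elena, Sofia, Rohan, Lucia, Jonas, Hannah, Declan.
Sofia starts exactly when Elena ends (back-to-back, no overlap); Elena is clear from here.
Rohan starts after Sofia ends; Sofia is clear from here.
Lucia starts before Rohan ends → Rohan and Lucia overlap.
Jonas starts after Rohan ends; Rohan is clear from here.
Jonas starts after Lucia ends; Lucia is clear from here.
Hannah starts after Jonas ends; Jonas is clear from here.
Declan starts before Hannah ends → Hannah and Declan overlap.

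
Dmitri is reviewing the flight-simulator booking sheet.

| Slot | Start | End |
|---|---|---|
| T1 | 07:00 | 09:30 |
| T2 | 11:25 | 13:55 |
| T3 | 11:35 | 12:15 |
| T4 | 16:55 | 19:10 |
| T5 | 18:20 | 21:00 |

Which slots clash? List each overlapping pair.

T2 & T3, T4 & T5

Two intervals overlap when each starts before the other ends.
Sorted by start: T1, T2, T3, T4, T5.
T2 starts after T1 ends — done with T1.
T3 starts before T2 ends → T2 and T3 overlap.
T4 starts after T2 ends — done with T2.
T4 starts after T3 ends — done with T3.
T5 starts before T4 ends → T4 and T5 overlap.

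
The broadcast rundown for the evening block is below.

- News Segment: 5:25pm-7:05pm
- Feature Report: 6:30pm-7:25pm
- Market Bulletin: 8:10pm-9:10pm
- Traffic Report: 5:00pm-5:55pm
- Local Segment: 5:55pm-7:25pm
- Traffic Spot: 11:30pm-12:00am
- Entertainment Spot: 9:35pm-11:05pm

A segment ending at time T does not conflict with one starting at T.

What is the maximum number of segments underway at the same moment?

Sweep the timeline, counting +1 at each start and −1 at each end (ends before starts at a tie):
5:00pm start Traffic Report → 1
5:25pm start News Segment → 2
5:55pm end Traffic Report → 1
5:55pm start Local Segment → 2
6:30pm start Feature Report → 3
7:05pm end News Segment → 2
7:25pm end Feature Report → 1
7:25pm end Local Segment → 0
8:10pm start Market Bulletin → 1
9:10pm end Market Bulletin → 0
9:35pm start Entertainment Spot → 1
11:05pm end Entertainment Spot → 0
11:30pm start Traffic Spot → 1
12:00am end Traffic Spot → 0
Peak is 3, at 6:30pm (Feature Report, Local Segment, News Segment).

3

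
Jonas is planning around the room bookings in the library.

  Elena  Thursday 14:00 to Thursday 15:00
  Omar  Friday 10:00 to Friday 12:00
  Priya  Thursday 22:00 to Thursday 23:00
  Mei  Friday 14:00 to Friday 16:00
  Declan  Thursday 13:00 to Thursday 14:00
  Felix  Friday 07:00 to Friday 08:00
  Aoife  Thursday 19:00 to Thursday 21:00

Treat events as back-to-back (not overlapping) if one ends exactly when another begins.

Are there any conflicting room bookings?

Sorted by start: Declan, Elena, Aoife, Priya, Felix, Omar, Mei.
Elena starts exactly when Declan ends (back-to-back, no overlap), so nothing later overlaps Declan either.
Aoife starts after Elena ends, so nothing later overlaps Elena either.
Priya starts after Aoife ends, so nothing later overlaps Aoife either.
Felix starts after Priya ends, so nothing later overlaps Priya either.
Omar starts after Felix ends, so nothing later overlaps Felix either.
Mei starts after Omar ends.
Every pair is clear; the schedule has no overlaps.

No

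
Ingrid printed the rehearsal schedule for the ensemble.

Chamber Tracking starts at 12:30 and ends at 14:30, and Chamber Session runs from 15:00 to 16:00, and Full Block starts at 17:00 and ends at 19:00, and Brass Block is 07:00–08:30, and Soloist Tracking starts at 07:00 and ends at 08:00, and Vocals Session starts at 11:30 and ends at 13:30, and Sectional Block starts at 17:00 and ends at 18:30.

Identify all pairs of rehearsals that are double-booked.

Sorted by start: Brass Block, Soloist Tracking, Vocals Session, Chamber Tracking, Chamber Session, Full Block, Sectional Block.
Soloist Tracking starts before Brass Block ends → Brass Block and Soloist Tracking overlap.
Vocals Session starts after Brass Block ends; Brass Block is clear from here.
Vocals Session starts after Soloist Tracking ends; Soloist Tracking is clear from here.
Chamber Tracking starts before Vocals Session ends → Vocals Session and Chamber Tracking overlap.
Chamber Session starts after Vocals Session ends; Vocals Session is clear from here.
Chamber Session starts after Chamber Tracking ends; Chamber Tracking is clear from here.
Full Block starts after Chamber Session ends; Chamber Session is clear from here.
Sectional Block starts before Full Block ends → Full Block and Sectional Block overlap.

Brass Block & Soloist Tracking, Chamber Tracking & Vocals Session, Full Block & Sectional Block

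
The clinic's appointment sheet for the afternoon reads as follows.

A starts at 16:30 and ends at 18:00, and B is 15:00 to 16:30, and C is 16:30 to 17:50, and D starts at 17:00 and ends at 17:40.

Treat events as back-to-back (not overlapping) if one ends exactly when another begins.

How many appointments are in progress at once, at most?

Sort all start/end points and keep a running count:
15:00 start B → 1
16:30 end B → 0
16:30 start A → 1
16:30 start C → 2
17:00 start D → 3
17:40 end D → 2
17:50 end C → 1
18:00 end A → 0
Peak is 3, at 17:00 (A, C, D).

3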